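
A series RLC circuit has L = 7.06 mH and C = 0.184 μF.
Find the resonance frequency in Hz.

Step 1 — Resonance condition Im(Z)=0 gives ω₀ = 1/√(LC).
Step 2 — ω₀ = 1/√(0.00706·1.84e-07) = 2.775e+04 rad/s.
Step 3 — f₀ = ω₀/(2π) = 4416 Hz.

f₀ = 4416 Hz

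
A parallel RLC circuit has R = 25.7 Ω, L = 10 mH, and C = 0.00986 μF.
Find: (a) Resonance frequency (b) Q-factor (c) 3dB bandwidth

Step 1 — Resonance: ω₀ = 1/√(LC) = 1/√(0.01·9.86e-09) = 1.007e+05 rad/s.
Step 2 — f₀ = ω₀/(2π) = 1.603e+04 Hz.
Step 3 — Parallel Q: Q = R/(ω₀L) = 25.7/(1.007e+05·0.01) = 0.02552.
Step 4 — Bandwidth: Δω = ω₀/Q = 3.946e+06 rad/s; BW = Δω/(2π) = 6.281e+05 Hz.

(a) f₀ = 1.603e+04 Hz  (b) Q = 0.02552  (c) BW = 6.281e+05 Hz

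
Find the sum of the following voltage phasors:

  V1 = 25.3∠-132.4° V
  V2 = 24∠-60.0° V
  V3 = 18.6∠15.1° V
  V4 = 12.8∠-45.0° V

Step 1 — Convert each phasor to rectangular form:
  V1 = 25.3·(cos(-132.4°) + j·sin(-132.4°)) = -17.06 - j18.68 V
  V2 = 24·(cos(-60.0°) + j·sin(-60.0°)) = 12 - j20.78 V
  V3 = 18.6·(cos(15.1°) + j·sin(15.1°)) = 17.96 + j4.845 V
  V4 = 12.8·(cos(-45.0°) + j·sin(-45.0°)) = 9.051 - j9.051 V
Step 2 — Sum components: V_total = 21.95 - j43.67 V.
Step 3 — Convert to polar: |V_total| = 48.88 V, ∠V_total = -63.3°.

V_total = 48.88∠-63.3° V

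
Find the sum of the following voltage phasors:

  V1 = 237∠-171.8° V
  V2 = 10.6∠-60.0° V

Step 1 — Convert each phasor to rectangular form:
  V1 = 237·(cos(-171.8°) + j·sin(-171.8°)) = -234.6 - j33.8 V
  V2 = 10.6·(cos(-60.0°) + j·sin(-60.0°)) = 5.3 - j9.18 V
Step 2 — Sum components: V_total = -229.3 - j42.98 V.
Step 3 — Convert to polar: |V_total| = 233.3 V, ∠V_total = -169.4°.

V_total = 233.3∠-169.4° V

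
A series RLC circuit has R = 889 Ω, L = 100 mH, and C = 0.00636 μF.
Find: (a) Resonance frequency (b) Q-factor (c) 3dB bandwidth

Step 1 — Resonance condition Im(Z)=0 gives ω₀ = 1/√(LC).
Step 2 — ω₀ = 1/√(0.1·6.36e-09) = 3.965e+04 rad/s.
Step 3 — f₀ = ω₀/(2π) = 6311 Hz.
Step 4 — Series Q: Q = ω₀L/R = 3.965e+04·0.1/889 = 4.46.
Step 5 — 3dB bandwidth: Δω = ω₀/Q = 8890 rad/s; BW = Δω/(2π) = 1415 Hz.

(a) f₀ = 6311 Hz  (b) Q = 4.46  (c) BW = 1415 Hz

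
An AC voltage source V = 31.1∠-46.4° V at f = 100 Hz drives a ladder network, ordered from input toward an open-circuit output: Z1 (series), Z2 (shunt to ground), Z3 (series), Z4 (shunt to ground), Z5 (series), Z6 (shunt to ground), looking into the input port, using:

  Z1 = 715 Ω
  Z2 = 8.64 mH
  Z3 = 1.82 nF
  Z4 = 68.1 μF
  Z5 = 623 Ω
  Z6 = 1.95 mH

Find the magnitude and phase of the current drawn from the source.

Step 1 — Angular frequency: ω = 2π·f = 2π·100 = 628.3 rad/s.
Step 2 — Component impedances:
  Z1: Z = R = 715 Ω
  Z2: Z = jωL = j·628.3·0.00864 = 0 + j5.429 Ω
  Z3: Z = 1/(jωC) = -j/(ω·C) = 0 - j8.745e+05 Ω
  Z4: Z = 1/(jωC) = -j/(ω·C) = 0 - j23.37 Ω
  Z5: Z = R = 623 Ω
  Z6: Z = jωL = j·628.3·0.00195 = 0 + j1.225 Ω
Step 3 — Ladder network (open output): work backward from the far end, alternating series and parallel combinations. Z_in = 715 + j5.429 Ω = 715∠0.4° Ω.
Step 4 — Source phasor: V = 31.1∠-46.4° V = 21.45 - j22.52 V.
Step 5 — Ohm's law: I = V / Z_total = (21.45 - j22.52) / (715 + j5.429) = 0.02976 - j0.03172 A.
Step 6 — Convert to polar: |I| = 0.0435 A, ∠I = -46.8°.

I = 0.0435∠-46.8° A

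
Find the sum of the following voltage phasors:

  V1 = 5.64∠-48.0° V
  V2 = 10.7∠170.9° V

Step 1 — Convert each phasor to rectangular form:
  V1 = 5.64·(cos(-48.0°) + j·sin(-48.0°)) = 3.774 - j4.191 V
  V2 = 10.7·(cos(170.9°) + j·sin(170.9°)) = -10.57 + j1.692 V
Step 2 — Sum components: V_total = -6.791 - j2.499 V.
Step 3 — Convert to polar: |V_total| = 7.237 V, ∠V_total = -159.8°.

V_total = 7.237∠-159.8° V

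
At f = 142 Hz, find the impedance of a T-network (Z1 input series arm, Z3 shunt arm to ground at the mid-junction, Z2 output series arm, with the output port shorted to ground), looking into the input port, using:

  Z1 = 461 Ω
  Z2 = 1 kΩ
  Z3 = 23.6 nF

Step 1 — Angular frequency: ω = 2π·f = 2π·142 = 892.2 rad/s.
Step 2 — Component impedances:
  Z1: Z = R = 461 Ω
  Z2: Z = R = 1000 Ω
  Z3: Z = 1/(jωC) = -j/(ω·C) = 0 - j4.749e+04 Ω
Step 3 — With the output port shorted to ground, the output series arm Z2 runs from the junction to ground; the shunt arm Z3 also runs from the junction to ground. They appear in parallel: Z3 || Z2 = 999.6 - j21.05 Ω.
Step 4 — Series with input arm Z1: Z_in = Z1 + (Z3 || Z2) = 1461 - j21.05 Ω = 1461∠-0.8° Ω.

Z = 1461 - j21.05 Ω = 1461∠-0.8° Ω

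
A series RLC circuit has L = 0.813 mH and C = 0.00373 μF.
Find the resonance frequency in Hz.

Step 1 — Resonance condition Im(Z)=0 gives ω₀ = 1/√(LC).
Step 2 — ω₀ = 1/√(0.000813·3.73e-09) = 5.742e+05 rad/s.
Step 3 — f₀ = ω₀/(2π) = 9.139e+04 Hz.

f₀ = 9.139e+04 Hz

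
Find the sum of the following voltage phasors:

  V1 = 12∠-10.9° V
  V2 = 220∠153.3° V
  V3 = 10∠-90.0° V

Step 1 — Convert each phasor to rectangular form:
  V1 = 12·(cos(-10.9°) + j·sin(-10.9°)) = 11.78 - j2.269 V
  V2 = 220·(cos(153.3°) + j·sin(153.3°)) = -196.5 + j98.85 V
  V3 = 10·(cos(-90.0°) + j·sin(-90.0°)) = 0 - j10 V
Step 2 — Sum components: V_total = -184.8 + j86.58 V.
Step 3 — Convert to polar: |V_total| = 204 V, ∠V_total = 154.9°.

V_total = 204∠154.9° V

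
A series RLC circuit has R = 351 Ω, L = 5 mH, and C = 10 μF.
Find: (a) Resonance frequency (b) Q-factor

Step 1 — Resonance condition Im(Z)=0 gives ω₀ = 1/√(LC).
Step 2 — ω₀ = 1/√(0.005·1e-05) = 4472 rad/s.
Step 3 — f₀ = ω₀/(2π) = 711.8 Hz.
Step 4 — Series Q: Q = ω₀L/R = 4472·0.005/351 = 0.06371.

(a) f₀ = 711.8 Hz  (b) Q = 0.06371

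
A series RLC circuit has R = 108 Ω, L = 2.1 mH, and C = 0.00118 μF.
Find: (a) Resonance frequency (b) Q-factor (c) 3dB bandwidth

Step 1 — Resonance: ω₀ = 1/√(LC) = 1/√(0.0021·1.18e-09) = 6.353e+05 rad/s.
Step 2 — f₀ = ω₀/(2π) = 1.011e+05 Hz.
Step 3 — Series Q: Q = ω₀L/R = 6.353e+05·0.0021/108 = 12.35.
Step 4 — Bandwidth: Δω = ω₀/Q = 5.143e+04 rad/s; BW = Δω/(2π) = 8185 Hz.

(a) f₀ = 1.011e+05 Hz  (b) Q = 12.35  (c) BW = 8185 Hz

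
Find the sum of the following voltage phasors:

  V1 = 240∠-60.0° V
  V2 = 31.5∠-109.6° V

Step 1 — Convert each phasor to rectangular form:
  V1 = 240·(cos(-60.0°) + j·sin(-60.0°)) = 120 - j207.8 V
  V2 = 31.5·(cos(-109.6°) + j·sin(-109.6°)) = -10.57 - j29.67 V
Step 2 — Sum components: V_total = 109.4 - j237.5 V.
Step 3 — Convert to polar: |V_total| = 261.5 V, ∠V_total = -65.3°.

V_total = 261.5∠-65.3° V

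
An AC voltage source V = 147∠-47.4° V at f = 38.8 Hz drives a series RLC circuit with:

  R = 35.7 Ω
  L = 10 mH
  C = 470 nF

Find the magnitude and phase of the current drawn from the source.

Step 1 — Angular frequency: ω = 2π·f = 2π·38.8 = 243.8 rad/s.
Step 2 — Component impedances:
  R: Z = R = 35.7 Ω
  L: Z = jωL = j·243.8·0.01 = 0 + j2.438 Ω
  C: Z = 1/(jωC) = -j/(ω·C) = 0 - j8728 Ω
Step 3 — Series combination: Z_total = R + L + C = 35.7 - j8725 Ω = 8725∠-89.8° Ω.
Step 4 — Source phasor: V = 147∠-47.4° V = 99.5 - j108.2 V.
Step 5 — Ohm's law: I = V / Z_total = (99.5 - j108.2) / (35.7 - j8725) = 0.01245 + j0.01135 A.
Step 6 — Convert to polar: |I| = 0.01685 A, ∠I = 42.4°.

I = 0.01685∠42.4° A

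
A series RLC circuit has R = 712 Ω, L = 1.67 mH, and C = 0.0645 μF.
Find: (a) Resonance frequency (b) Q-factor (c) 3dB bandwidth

Step 1 — Resonance: ω₀ = 1/√(LC) = 1/√(0.00167·6.45e-08) = 9.635e+04 rad/s.
Step 2 — f₀ = ω₀/(2π) = 1.533e+04 Hz.
Step 3 — Series Q: Q = ω₀L/R = 9.635e+04·0.00167/712 = 0.226.
Step 4 — Bandwidth: Δω = ω₀/Q = 4.263e+05 rad/s; BW = Δω/(2π) = 6.786e+04 Hz.

(a) f₀ = 1.533e+04 Hz  (b) Q = 0.226  (c) BW = 6.786e+04 Hz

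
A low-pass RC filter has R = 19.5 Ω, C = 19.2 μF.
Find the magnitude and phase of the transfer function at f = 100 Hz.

Step 1 — Angular frequency: ω = 2π·100 = 628.3 rad/s.
Step 2 — Transfer function: H(jω) = 1/(1 + jωRC).
Step 3 — Denominator: 1 + jωRC = 1 + j·628.3·19.5·1.92e-05 = 1 + j0.2352.
Step 4 — H = 0.9476 - j0.2229.
Step 5 — Magnitude: |H| = 0.9734 (-0.2 dB); phase: φ = -13.2°.

|H| = 0.9734 (-0.2 dB), φ = -13.2°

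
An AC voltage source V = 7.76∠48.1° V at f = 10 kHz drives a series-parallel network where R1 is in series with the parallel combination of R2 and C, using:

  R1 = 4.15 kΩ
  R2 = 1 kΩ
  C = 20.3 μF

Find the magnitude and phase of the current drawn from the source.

Step 1 — Angular frequency: ω = 2π·f = 2π·1e+04 = 6.283e+04 rad/s.
Step 2 — Component impedances:
  R1: Z = R = 4150 Ω
  R2: Z = R = 1000 Ω
  C: Z = 1/(jωC) = -j/(ω·C) = 0 - j0.784 Ω
Step 3 — Parallel branch: R2 || C = 1/(1/R2 + 1/C) = 0.0006147 - j0.784 Ω.
Step 4 — Series with R1: Z_total = R1 + (R2 || C) = 4150 - j0.784 Ω = 4150∠-0.0° Ω.
Step 5 — Source phasor: V = 7.76∠48.1° V = 5.182 + j5.776 V.
Step 6 — Ohm's law: I = V / Z_total = (5.182 + j5.776) / (4150 - j0.784) = 0.001249 + j0.001392 A.
Step 7 — Convert to polar: |I| = 0.00187 A, ∠I = 48.1°.

I = 0.00187∠48.1° A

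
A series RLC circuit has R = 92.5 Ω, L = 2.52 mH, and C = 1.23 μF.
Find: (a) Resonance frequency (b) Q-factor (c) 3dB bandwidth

Step 1 — Resonance condition Im(Z)=0 gives ω₀ = 1/√(LC).
Step 2 — ω₀ = 1/√(0.00252·1.23e-06) = 1.796e+04 rad/s.
Step 3 — f₀ = ω₀/(2π) = 2859 Hz.
Step 4 — Series Q: Q = ω₀L/R = 1.796e+04·0.00252/92.5 = 0.4893.
Step 5 — 3dB bandwidth: Δω = ω₀/Q = 3.671e+04 rad/s; BW = Δω/(2π) = 5842 Hz.

(a) f₀ = 2859 Hz  (b) Q = 0.4893  (c) BW = 5842 Hz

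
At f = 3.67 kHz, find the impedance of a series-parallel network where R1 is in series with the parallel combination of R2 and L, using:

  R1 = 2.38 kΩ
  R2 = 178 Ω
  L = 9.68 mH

Step 1 — Angular frequency: ω = 2π·f = 2π·3670 = 2.306e+04 rad/s.
Step 2 — Component impedances:
  R1: Z = R = 2380 Ω
  R2: Z = R = 178 Ω
  L: Z = jωL = j·2.306e+04·0.00968 = 0 + j223.2 Ω
Step 3 — Parallel branch: R2 || L = 1/(1/R2 + 1/L) = 108.8 + j86.77 Ω.
Step 4 — Series with R1: Z_total = R1 + (R2 || L) = 2489 + j86.77 Ω = 2490∠2.0° Ω.

Z = 2489 + j86.77 Ω = 2490∠2.0° Ω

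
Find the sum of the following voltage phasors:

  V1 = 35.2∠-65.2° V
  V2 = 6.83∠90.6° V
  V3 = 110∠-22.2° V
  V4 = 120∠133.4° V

Step 1 — Convert each phasor to rectangular form:
  V1 = 35.2·(cos(-65.2°) + j·sin(-65.2°)) = 14.76 - j31.95 V
  V2 = 6.83·(cos(90.6°) + j·sin(90.6°)) = -0.07152 + j6.83 V
  V3 = 110·(cos(-22.2°) + j·sin(-22.2°)) = 101.8 - j41.56 V
  V4 = 120·(cos(133.4°) + j·sin(133.4°)) = -82.45 + j87.19 V
Step 2 — Sum components: V_total = 34.09 + j20.5 V.
Step 3 — Convert to polar: |V_total| = 39.78 V, ∠V_total = 31.0°.

V_total = 39.78∠31.0° V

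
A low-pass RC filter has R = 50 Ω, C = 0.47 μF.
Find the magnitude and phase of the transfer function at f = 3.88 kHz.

Step 1 — Angular frequency: ω = 2π·3880 = 2.438e+04 rad/s.
Step 2 — Transfer function: H(jω) = 1/(1 + jωRC).
Step 3 — Denominator: 1 + jωRC = 1 + j·2.438e+04·50·4.7e-07 = 1 + j0.5729.
Step 4 — H = 0.7529 - j0.4313.
Step 5 — Magnitude: |H| = 0.8677 (-1.2 dB); phase: φ = -29.8°.

|H| = 0.8677 (-1.2 dB), φ = -29.8°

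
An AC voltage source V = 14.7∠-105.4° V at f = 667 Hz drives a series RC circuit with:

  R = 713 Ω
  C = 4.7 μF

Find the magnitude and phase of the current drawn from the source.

Step 1 — Angular frequency: ω = 2π·f = 2π·667 = 4191 rad/s.
Step 2 — Component impedances:
  R: Z = R = 713 Ω
  C: Z = 1/(jωC) = -j/(ω·C) = 0 - j50.77 Ω
Step 3 — Series combination: Z_total = R + C = 713 - j50.77 Ω = 714.8∠-4.1° Ω.
Step 4 — Source phasor: V = 14.7∠-105.4° V = -3.904 - j14.17 V.
Step 5 — Ohm's law: I = V / Z_total = (-3.904 - j14.17) / (713 - j50.77) = -0.004039 - j0.02016 A.
Step 6 — Convert to polar: |I| = 0.02057 A, ∠I = -101.3°.

I = 0.02057∠-101.3° A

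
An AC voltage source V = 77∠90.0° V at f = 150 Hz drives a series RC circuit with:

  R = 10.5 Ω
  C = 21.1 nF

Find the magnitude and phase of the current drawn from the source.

Step 1 — Angular frequency: ω = 2π·f = 2π·150 = 942.5 rad/s.
Step 2 — Component impedances:
  R: Z = R = 10.5 Ω
  C: Z = 1/(jωC) = -j/(ω·C) = 0 - j5.029e+04 Ω
Step 3 — Series combination: Z_total = R + C = 10.5 - j5.029e+04 Ω = 5.029e+04∠-90.0° Ω.
Step 4 — Source phasor: V = 77∠90.0° V = 0 + j77 V.
Step 5 — Ohm's law: I = V / Z_total = (0 + j77) / (10.5 - j5.029e+04) = -0.001531 + j3.197e-07 A.
Step 6 — Convert to polar: |I| = 0.001531 A, ∠I = 180.0°.

I = 0.001531∠180.0° A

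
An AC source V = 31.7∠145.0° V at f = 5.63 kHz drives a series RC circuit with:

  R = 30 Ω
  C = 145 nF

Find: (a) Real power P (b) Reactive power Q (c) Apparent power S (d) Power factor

Step 1 — Angular frequency: ω = 2π·f = 2π·5630 = 3.537e+04 rad/s.
Step 2 — Component impedances:
  R: Z = R = 30 Ω
  C: Z = 1/(jωC) = -j/(ω·C) = 0 - j195 Ω
Step 3 — Series combination: Z_total = R + C = 30 - j195 Ω = 197.3∠-81.3° Ω.
Step 4 — Source phasor: V = 31.7∠145.0° V = -25.97 + j18.18 V.
Step 5 — Current: I = V / Z = -0.1111 - j0.1161 A = 0.1607∠-133.7° A.
Step 6 — Complex power: S = V·I* = 0.7748 - j5.035 VA.
Step 7 — Real power: P = Re(S) = 0.7748 W.
Step 8 — Reactive power: Q = Im(S) = -5.035 VAR.
Step 9 — Apparent power: |S| = 5.094 VA.
Step 10 — Power factor: PF = P/|S| = 0.1521 (leading).

(a) P = 0.7748 W  (b) Q = -5.035 VAR  (c) S = 5.094 VA  (d) PF = 0.1521 (leading)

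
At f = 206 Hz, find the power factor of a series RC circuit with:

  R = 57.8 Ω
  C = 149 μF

Step 1 — Angular frequency: ω = 2π·f = 2π·206 = 1294 rad/s.
Step 2 — Component impedances:
  R: Z = R = 57.8 Ω
  C: Z = 1/(jωC) = -j/(ω·C) = 0 - j5.185 Ω
Step 3 — Series combination: Z_total = R + C = 57.8 - j5.185 Ω = 58.03∠-5.1° Ω.
Step 4 — Power factor: PF = cos(φ) = Re(Z)/|Z| = 57.8/58.03 = 0.996.
Step 5 — Type: Im(Z) = -5.185 ⇒ leading (phase φ = -5.1°).

PF = 0.996 (leading, φ = -5.1°)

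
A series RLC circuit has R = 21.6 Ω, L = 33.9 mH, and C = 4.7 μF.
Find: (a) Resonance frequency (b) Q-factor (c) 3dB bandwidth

Step 1 — Resonance: ω₀ = 1/√(LC) = 1/√(0.0339·4.7e-06) = 2505 rad/s.
Step 2 — f₀ = ω₀/(2π) = 398.7 Hz.
Step 3 — Series Q: Q = ω₀L/R = 2505·0.0339/21.6 = 3.932.
Step 4 — Bandwidth: Δω = ω₀/Q = 637.2 rad/s; BW = Δω/(2π) = 101.4 Hz.

(a) f₀ = 398.7 Hz  (b) Q = 3.932  (c) BW = 101.4 Hz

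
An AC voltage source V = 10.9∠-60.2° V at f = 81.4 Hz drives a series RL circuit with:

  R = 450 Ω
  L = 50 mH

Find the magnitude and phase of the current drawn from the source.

Step 1 — Angular frequency: ω = 2π·f = 2π·81.4 = 511.5 rad/s.
Step 2 — Component impedances:
  R: Z = R = 450 Ω
  L: Z = jωL = j·511.5·0.05 = 0 + j25.57 Ω
Step 3 — Series combination: Z_total = R + L = 450 + j25.57 Ω = 450.7∠3.3° Ω.
Step 4 — Source phasor: V = 10.9∠-60.2° V = 5.417 - j9.459 V.
Step 5 — Ohm's law: I = V / Z_total = (5.417 - j9.459) / (450 + j25.57) = 0.01081 - j0.02163 A.
Step 6 — Convert to polar: |I| = 0.02418 A, ∠I = -63.5°.

I = 0.02418∠-63.5° A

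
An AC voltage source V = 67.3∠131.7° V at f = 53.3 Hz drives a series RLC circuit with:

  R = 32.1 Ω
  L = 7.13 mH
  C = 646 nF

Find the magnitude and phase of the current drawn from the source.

Step 1 — Angular frequency: ω = 2π·f = 2π·53.3 = 334.9 rad/s.
Step 2 — Component impedances:
  R: Z = R = 32.1 Ω
  L: Z = jωL = j·334.9·0.00713 = 0 + j2.388 Ω
  C: Z = 1/(jωC) = -j/(ω·C) = 0 - j4622 Ω
Step 3 — Series combination: Z_total = R + L + C = 32.1 - j4620 Ω = 4620∠-89.6° Ω.
Step 4 — Source phasor: V = 67.3∠131.7° V = -44.77 + j50.25 V.
Step 5 — Ohm's law: I = V / Z_total = (-44.77 + j50.25) / (32.1 - j4620) = -0.01094 - j0.009615 A.
Step 6 — Convert to polar: |I| = 0.01457 A, ∠I = -138.7°.

I = 0.01457∠-138.7° A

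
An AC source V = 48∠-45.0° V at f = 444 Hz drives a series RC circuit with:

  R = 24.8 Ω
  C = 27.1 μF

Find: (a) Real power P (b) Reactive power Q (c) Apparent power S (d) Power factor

Step 1 — Angular frequency: ω = 2π·f = 2π·444 = 2790 rad/s.
Step 2 — Component impedances:
  R: Z = R = 24.8 Ω
  C: Z = 1/(jωC) = -j/(ω·C) = 0 - j13.23 Ω
Step 3 — Series combination: Z_total = R + C = 24.8 - j13.23 Ω = 28.11∠-28.1° Ω.
Step 4 — Source phasor: V = 48∠-45.0° V = 33.94 - j33.94 V.
Step 5 — Current: I = V / Z = 1.634 - j0.4972 A = 1.708∠-16.9° A.
Step 6 — Complex power: S = V·I* = 72.33 - j38.58 VA.
Step 7 — Real power: P = Re(S) = 72.33 W.
Step 8 — Reactive power: Q = Im(S) = -38.58 VAR.
Step 9 — Apparent power: |S| = 81.97 VA.
Step 10 — Power factor: PF = P/|S| = 0.8823 (leading).

(a) P = 72.33 W  (b) Q = -38.58 VAR  (c) S = 81.97 VA  (d) PF = 0.8823 (leading)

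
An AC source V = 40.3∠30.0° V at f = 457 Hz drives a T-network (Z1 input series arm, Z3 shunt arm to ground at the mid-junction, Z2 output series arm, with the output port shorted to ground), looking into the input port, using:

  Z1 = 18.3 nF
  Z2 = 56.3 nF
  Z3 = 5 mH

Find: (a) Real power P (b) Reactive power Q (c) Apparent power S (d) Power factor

Step 1 — Angular frequency: ω = 2π·f = 2π·457 = 2871 rad/s.
Step 2 — Component impedances:
  Z1: Z = 1/(jωC) = -j/(ω·C) = 0 - j1.903e+04 Ω
  Z2: Z = 1/(jωC) = -j/(ω·C) = 0 - j6186 Ω
  Z3: Z = jωL = j·2871·0.005 = 0 + j14.36 Ω
Step 3 — With the output port shorted to ground, the output series arm Z2 runs from the junction to ground; the shunt arm Z3 also runs from the junction to ground. They appear in parallel: Z3 || Z2 = 0 + j14.39 Ω.
Step 4 — Series with input arm Z1: Z_in = Z1 + (Z3 || Z2) = 0 - j1.902e+04 Ω = 1.902e+04∠-90.0° Ω.
Step 5 — Source phasor: V = 40.3∠30.0° V = 34.9 + j20.15 V.
Step 6 — Current: I = V / Z = -0.00106 + j0.001835 A = 0.002119∠120.0° A.
Step 7 — Complex power: S = V·I* = 0 - j0.08541 VA.
Step 8 — Real power: P = Re(S) = 0 W.
Step 9 — Reactive power: Q = Im(S) = -0.08541 VAR.
Step 10 — Apparent power: |S| = 0.08541 VA.
Step 11 — Power factor: PF = P/|S| = 0 (leading).

(a) P = 0 W  (b) Q = -0.08541 VAR  (c) S = 0.08541 VA  (d) PF = 0 (leading)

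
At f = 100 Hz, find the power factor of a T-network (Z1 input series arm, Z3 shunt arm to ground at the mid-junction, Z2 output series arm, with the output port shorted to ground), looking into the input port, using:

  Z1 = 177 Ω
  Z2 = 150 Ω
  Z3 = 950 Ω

Step 1 — Angular frequency: ω = 2π·f = 2π·100 = 628.3 rad/s.
Step 2 — Component impedances:
  Z1: Z = R = 177 Ω
  Z2: Z = R = 150 Ω
  Z3: Z = R = 950 Ω
Step 3 — With the output port shorted to ground, the output series arm Z2 runs from the junction to ground; the shunt arm Z3 also runs from the junction to ground. They appear in parallel: Z3 || Z2 = 129.5 Ω.
Step 4 — Series with input arm Z1: Z_in = Z1 + (Z3 || Z2) = 306.5 Ω = 306.5∠0.0° Ω.
Step 5 — Power factor: PF = cos(φ) = Re(Z)/|Z| = 306.5/306.5 = 1.
Step 6 — Type: Im(Z) = 0 ⇒ unity (phase φ = 0.0°).

PF = 1 (unity, φ = 0.0°)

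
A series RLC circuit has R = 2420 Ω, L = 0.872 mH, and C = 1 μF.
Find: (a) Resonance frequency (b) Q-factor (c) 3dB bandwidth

Step 1 — Resonance: ω₀ = 1/√(LC) = 1/√(0.000872·1e-06) = 3.386e+04 rad/s.
Step 2 — f₀ = ω₀/(2π) = 5390 Hz.
Step 3 — Series Q: Q = ω₀L/R = 3.386e+04·0.000872/2420 = 0.0122.
Step 4 — Bandwidth: Δω = ω₀/Q = 2.775e+06 rad/s; BW = Δω/(2π) = 4.417e+05 Hz.

(a) f₀ = 5390 Hz  (b) Q = 0.0122  (c) BW = 4.417e+05 Hz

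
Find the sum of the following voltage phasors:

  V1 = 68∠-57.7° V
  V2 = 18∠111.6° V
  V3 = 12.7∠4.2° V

Step 1 — Convert each phasor to rectangular form:
  V1 = 68·(cos(-57.7°) + j·sin(-57.7°)) = 36.34 - j57.48 V
  V2 = 18·(cos(111.6°) + j·sin(111.6°)) = -6.626 + j16.74 V
  V3 = 12.7·(cos(4.2°) + j·sin(4.2°)) = 12.67 + j0.9301 V
Step 2 — Sum components: V_total = 42.38 - j39.81 V.
Step 3 — Convert to polar: |V_total| = 58.14 V, ∠V_total = -43.2°.

V_total = 58.14∠-43.2° V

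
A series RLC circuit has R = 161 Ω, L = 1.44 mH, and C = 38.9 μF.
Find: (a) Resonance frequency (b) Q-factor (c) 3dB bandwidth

Step 1 — Resonance: ω₀ = 1/√(LC) = 1/√(0.00144·3.89e-05) = 4225 rad/s.
Step 2 — f₀ = ω₀/(2π) = 672.5 Hz.
Step 3 — Series Q: Q = ω₀L/R = 4225·0.00144/161 = 0.03779.
Step 4 — Bandwidth: Δω = ω₀/Q = 1.118e+05 rad/s; BW = Δω/(2π) = 1.779e+04 Hz.

(a) f₀ = 672.5 Hz  (b) Q = 0.03779  (c) BW = 1.779e+04 Hz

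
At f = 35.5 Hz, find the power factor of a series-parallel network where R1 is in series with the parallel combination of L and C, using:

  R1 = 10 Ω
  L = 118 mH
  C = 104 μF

Step 1 — Angular frequency: ω = 2π·f = 2π·35.5 = 223.1 rad/s.
Step 2 — Component impedances:
  R1: Z = R = 10 Ω
  L: Z = jωL = j·223.1·0.118 = 0 + j26.32 Ω
  C: Z = 1/(jωC) = -j/(ω·C) = 0 - j43.11 Ω
Step 3 — Parallel branch: L || C = 1/(1/L + 1/C) = 0 + j67.59 Ω.
Step 4 — Series with R1: Z_total = R1 + (L || C) = 10 + j67.59 Ω = 68.32∠81.6° Ω.
Step 5 — Power factor: PF = cos(φ) = Re(Z)/|Z| = 10/68.32 = 0.1464.
Step 6 — Type: Im(Z) = 67.59 ⇒ lagging (phase φ = 81.6°).

PF = 0.1464 (lagging, φ = 81.6°)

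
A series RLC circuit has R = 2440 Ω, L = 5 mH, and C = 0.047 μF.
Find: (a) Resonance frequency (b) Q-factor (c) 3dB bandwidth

Step 1 — Resonance: ω₀ = 1/√(LC) = 1/√(0.005·4.7e-08) = 6.523e+04 rad/s.
Step 2 — f₀ = ω₀/(2π) = 1.038e+04 Hz.
Step 3 — Series Q: Q = ω₀L/R = 6.523e+04·0.005/2440 = 0.1337.
Step 4 — Bandwidth: Δω = ω₀/Q = 4.88e+05 rad/s; BW = Δω/(2π) = 7.767e+04 Hz.

(a) f₀ = 1.038e+04 Hz  (b) Q = 0.1337  (c) BW = 7.767e+04 Hz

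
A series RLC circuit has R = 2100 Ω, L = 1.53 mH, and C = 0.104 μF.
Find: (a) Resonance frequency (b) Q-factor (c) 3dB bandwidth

Step 1 — Resonance condition Im(Z)=0 gives ω₀ = 1/√(LC).
Step 2 — ω₀ = 1/√(0.00153·1.04e-07) = 7.928e+04 rad/s.
Step 3 — f₀ = ω₀/(2π) = 1.262e+04 Hz.
Step 4 — Series Q: Q = ω₀L/R = 7.928e+04·0.00153/2100 = 0.05776.
Step 5 — 3dB bandwidth: Δω = ω₀/Q = 1.373e+06 rad/s; BW = Δω/(2π) = 2.184e+05 Hz.

(a) f₀ = 1.262e+04 Hz  (b) Q = 0.05776  (c) BW = 2.184e+05 Hz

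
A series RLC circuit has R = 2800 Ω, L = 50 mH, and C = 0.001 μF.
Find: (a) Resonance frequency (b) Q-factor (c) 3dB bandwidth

Step 1 — Resonance: ω₀ = 1/√(LC) = 1/√(0.05·1e-09) = 1.414e+05 rad/s.
Step 2 — f₀ = ω₀/(2π) = 2.251e+04 Hz.
Step 3 — Series Q: Q = ω₀L/R = 1.414e+05·0.05/2800 = 2.525.
Step 4 — Bandwidth: Δω = ω₀/Q = 5.6e+04 rad/s; BW = Δω/(2π) = 8913 Hz.

(a) f₀ = 2.251e+04 Hz  (b) Q = 2.525  (c) BW = 8913 Hz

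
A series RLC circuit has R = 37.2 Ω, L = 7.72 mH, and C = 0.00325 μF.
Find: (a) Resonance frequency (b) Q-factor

Step 1 — Resonance condition Im(Z)=0 gives ω₀ = 1/√(LC).
Step 2 — ω₀ = 1/√(0.00772·3.25e-09) = 1.996e+05 rad/s.
Step 3 — f₀ = ω₀/(2π) = 3.177e+04 Hz.
Step 4 — Series Q: Q = ω₀L/R = 1.996e+05·0.00772/37.2 = 41.43.

(a) f₀ = 3.177e+04 Hz  (b) Q = 41.43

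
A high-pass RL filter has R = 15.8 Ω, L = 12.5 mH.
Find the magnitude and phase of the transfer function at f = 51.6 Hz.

Step 1 — Angular frequency: ω = 2π·51.6 = 324.2 rad/s.
Step 2 — Transfer function: H(jω) = jωL/(R + jωL).
Step 3 — Numerator jωL = j·4.053; denominator R + jωL = 15.8 + j4.053.
Step 4 — H = 0.06173 + j0.2407.
Step 5 — Magnitude: |H| = 0.2485 (-12.1 dB); phase: φ = 75.6°.

|H| = 0.2485 (-12.1 dB), φ = 75.6°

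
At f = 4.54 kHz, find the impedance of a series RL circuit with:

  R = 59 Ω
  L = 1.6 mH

Step 1 — Angular frequency: ω = 2π·f = 2π·4540 = 2.853e+04 rad/s.
Step 2 — Component impedances:
  R: Z = R = 59 Ω
  L: Z = jωL = j·2.853e+04·0.0016 = 0 + j45.64 Ω
Step 3 — Series combination: Z_total = R + L = 59 + j45.64 Ω = 74.59∠37.7° Ω.

Z = 59 + j45.64 Ω = 74.59∠37.7° Ω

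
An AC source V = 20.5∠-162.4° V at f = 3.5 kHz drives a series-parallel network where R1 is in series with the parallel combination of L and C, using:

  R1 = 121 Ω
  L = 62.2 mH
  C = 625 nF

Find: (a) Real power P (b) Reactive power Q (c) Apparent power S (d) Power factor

Step 1 — Angular frequency: ω = 2π·f = 2π·3500 = 2.199e+04 rad/s.
Step 2 — Component impedances:
  R1: Z = R = 121 Ω
  L: Z = jωL = j·2.199e+04·0.0622 = 0 + j1368 Ω
  C: Z = 1/(jωC) = -j/(ω·C) = 0 - j72.76 Ω
Step 3 — Parallel branch: L || C = 1/(1/L + 1/C) = 0 - j76.84 Ω.
Step 4 — Series with R1: Z_total = R1 + (L || C) = 121 - j76.84 Ω = 143.3∠-32.4° Ω.
Step 5 — Source phasor: V = 20.5∠-162.4° V = -19.54 - j6.199 V.
Step 6 — Current: I = V / Z = -0.09189 - j0.1096 A = 0.143∠-130.0° A.
Step 7 — Complex power: S = V·I* = 2.475 - j1.572 VA.
Step 8 — Real power: P = Re(S) = 2.475 W.
Step 9 — Reactive power: Q = Im(S) = -1.572 VAR.
Step 10 — Apparent power: |S| = 2.932 VA.
Step 11 — Power factor: PF = P/|S| = 0.8442 (leading).

(a) P = 2.475 W  (b) Q = -1.572 VAR  (c) S = 2.932 VA  (d) PF = 0.8442 (leading)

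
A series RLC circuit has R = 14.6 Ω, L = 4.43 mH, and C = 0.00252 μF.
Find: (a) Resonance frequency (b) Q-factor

Step 1 — Resonance condition Im(Z)=0 gives ω₀ = 1/√(LC).
Step 2 — ω₀ = 1/√(0.00443·2.52e-09) = 2.993e+05 rad/s.
Step 3 — f₀ = ω₀/(2π) = 4.763e+04 Hz.
Step 4 — Series Q: Q = ω₀L/R = 2.993e+05·0.00443/14.6 = 90.81.

(a) f₀ = 4.763e+04 Hz  (b) Q = 90.81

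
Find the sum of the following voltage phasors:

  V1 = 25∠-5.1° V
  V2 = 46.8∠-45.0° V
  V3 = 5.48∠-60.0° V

Step 1 — Convert each phasor to rectangular form:
  V1 = 25·(cos(-5.1°) + j·sin(-5.1°)) = 24.9 - j2.222 V
  V2 = 46.8·(cos(-45.0°) + j·sin(-45.0°)) = 33.09 - j33.09 V
  V3 = 5.48·(cos(-60.0°) + j·sin(-60.0°)) = 2.74 - j4.746 V
Step 2 — Sum components: V_total = 60.73 - j40.06 V.
Step 3 — Convert to polar: |V_total| = 72.76 V, ∠V_total = -33.4°.

V_total = 72.76∠-33.4° V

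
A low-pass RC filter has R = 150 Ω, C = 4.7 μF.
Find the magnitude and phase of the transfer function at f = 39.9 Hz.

Step 1 — Angular frequency: ω = 2π·39.9 = 250.7 rad/s.
Step 2 — Transfer function: H(jω) = 1/(1 + jωRC).
Step 3 — Denominator: 1 + jωRC = 1 + j·250.7·150·4.7e-06 = 1 + j0.1767.
Step 4 — H = 0.9697 - j0.1714.
Step 5 — Magnitude: |H| = 0.9847 (-0.1 dB); phase: φ = -10.0°.

|H| = 0.9847 (-0.1 dB), φ = -10.0°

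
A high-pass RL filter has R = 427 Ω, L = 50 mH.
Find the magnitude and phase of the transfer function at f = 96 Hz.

Step 1 — Angular frequency: ω = 2π·96 = 603.2 rad/s.
Step 2 — Transfer function: H(jω) = jωL/(R + jωL).
Step 3 — Numerator jωL = j·30.16; denominator R + jωL = 427 + j30.16.
Step 4 — H = 0.004964 + j0.07028.
Step 5 — Magnitude: |H| = 0.07046 (-23.0 dB); phase: φ = 86.0°.

|H| = 0.07046 (-23.0 dB), φ = 86.0°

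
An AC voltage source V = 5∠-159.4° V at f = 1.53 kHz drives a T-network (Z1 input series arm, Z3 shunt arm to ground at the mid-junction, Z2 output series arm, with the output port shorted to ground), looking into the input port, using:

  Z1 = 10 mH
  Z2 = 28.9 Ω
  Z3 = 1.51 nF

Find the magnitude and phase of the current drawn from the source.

Step 1 — Angular frequency: ω = 2π·f = 2π·1530 = 9613 rad/s.
Step 2 — Component impedances:
  Z1: Z = jωL = j·9613·0.01 = 0 + j96.13 Ω
  Z2: Z = R = 28.9 Ω
  Z3: Z = 1/(jωC) = -j/(ω·C) = 0 - j6.889e+04 Ω
Step 3 — With the output port shorted to ground, the output series arm Z2 runs from the junction to ground; the shunt arm Z3 also runs from the junction to ground. They appear in parallel: Z3 || Z2 = 28.9 - j0.01212 Ω.
Step 4 — Series with input arm Z1: Z_in = Z1 + (Z3 || Z2) = 28.9 + j96.12 Ω = 100.4∠73.3° Ω.
Step 5 — Source phasor: V = 5∠-159.4° V = -4.68 - j1.759 V.
Step 6 — Ohm's law: I = V / Z_total = (-4.68 - j1.759) / (28.9 + j96.12) = -0.03021 + j0.03961 A.
Step 7 — Convert to polar: |I| = 0.04982 A, ∠I = 127.3°.

I = 0.04982∠127.3° A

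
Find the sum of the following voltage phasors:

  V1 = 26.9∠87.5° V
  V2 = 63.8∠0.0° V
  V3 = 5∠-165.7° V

Step 1 — Convert each phasor to rectangular form:
  V1 = 26.9·(cos(87.5°) + j·sin(87.5°)) = 1.173 + j26.87 V
  V2 = 63.8·(cos(0.0°) + j·sin(0.0°)) = 63.8 V
  V3 = 5·(cos(-165.7°) + j·sin(-165.7°)) = -4.845 - j1.235 V
Step 2 — Sum components: V_total = 60.13 + j25.64 V.
Step 3 — Convert to polar: |V_total| = 65.37 V, ∠V_total = 23.1°.

V_total = 65.37∠23.1° V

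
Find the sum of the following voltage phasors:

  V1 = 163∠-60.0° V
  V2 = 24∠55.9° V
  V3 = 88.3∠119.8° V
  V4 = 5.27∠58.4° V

Step 1 — Convert each phasor to rectangular form:
  V1 = 163·(cos(-60.0°) + j·sin(-60.0°)) = 81.5 - j141.2 V
  V2 = 24·(cos(55.9°) + j·sin(55.9°)) = 13.46 + j19.87 V
  V3 = 88.3·(cos(119.8°) + j·sin(119.8°)) = -43.88 + j76.62 V
  V4 = 5.27·(cos(58.4°) + j·sin(58.4°)) = 2.761 + j4.489 V
Step 2 — Sum components: V_total = 53.83 - j40.18 V.
Step 3 — Convert to polar: |V_total| = 67.17 V, ∠V_total = -36.7°.

V_total = 67.17∠-36.7° V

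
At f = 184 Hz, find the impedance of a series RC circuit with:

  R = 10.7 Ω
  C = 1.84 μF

Step 1 — Angular frequency: ω = 2π·f = 2π·184 = 1156 rad/s.
Step 2 — Component impedances:
  R: Z = R = 10.7 Ω
  C: Z = 1/(jωC) = -j/(ω·C) = 0 - j470.1 Ω
Step 3 — Series combination: Z_total = R + C = 10.7 - j470.1 Ω = 470.2∠-88.7° Ω.

Z = 10.7 - j470.1 Ω = 470.2∠-88.7° Ω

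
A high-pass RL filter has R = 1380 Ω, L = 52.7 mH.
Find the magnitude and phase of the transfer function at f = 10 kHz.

Step 1 — Angular frequency: ω = 2π·1e+04 = 6.283e+04 rad/s.
Step 2 — Transfer function: H(jω) = jωL/(R + jωL).
Step 3 — Numerator jωL = j·3311; denominator R + jωL = 1380 + j3311.
Step 4 — H = 0.852 + j0.3551.
Step 5 — Magnitude: |H| = 0.923 (-0.7 dB); phase: φ = 22.6°.

|H| = 0.923 (-0.7 dB), φ = 22.6°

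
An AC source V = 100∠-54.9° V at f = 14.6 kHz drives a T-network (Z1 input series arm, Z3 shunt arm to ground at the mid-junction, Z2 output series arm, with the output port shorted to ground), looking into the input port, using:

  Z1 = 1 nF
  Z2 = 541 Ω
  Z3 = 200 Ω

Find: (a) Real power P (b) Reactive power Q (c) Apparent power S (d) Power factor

Step 1 — Angular frequency: ω = 2π·f = 2π·1.46e+04 = 9.173e+04 rad/s.
Step 2 — Component impedances:
  Z1: Z = 1/(jωC) = -j/(ω·C) = 0 - j1.09e+04 Ω
  Z2: Z = R = 541 Ω
  Z3: Z = R = 200 Ω
Step 3 — With the output port shorted to ground, the output series arm Z2 runs from the junction to ground; the shunt arm Z3 also runs from the junction to ground. They appear in parallel: Z3 || Z2 = 146 Ω.
Step 4 — Series with input arm Z1: Z_in = Z1 + (Z3 || Z2) = 146 - j1.09e+04 Ω = 1.09e+04∠-89.2° Ω.
Step 5 — Source phasor: V = 100∠-54.9° V = 57.5 - j81.81 V.
Step 6 — Current: I = V / Z = 0.007575 + j0.005173 A = 0.009173∠34.3° A.
Step 7 — Complex power: S = V·I* = 0.01229 - j0.9172 VA.
Step 8 — Real power: P = Re(S) = 0.01229 W.
Step 9 — Reactive power: Q = Im(S) = -0.9172 VAR.
Step 10 — Apparent power: |S| = 0.9173 VA.
Step 11 — Power factor: PF = P/|S| = 0.01339 (leading).

(a) P = 0.01229 W  (b) Q = -0.9172 VAR  (c) S = 0.9173 VA  (d) PF = 0.01339 (leading)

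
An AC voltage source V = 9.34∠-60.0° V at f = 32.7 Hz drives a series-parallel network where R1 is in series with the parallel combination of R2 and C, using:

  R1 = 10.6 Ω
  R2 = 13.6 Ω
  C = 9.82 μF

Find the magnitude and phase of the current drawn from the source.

Step 1 — Angular frequency: ω = 2π·f = 2π·32.7 = 205.5 rad/s.
Step 2 — Component impedances:
  R1: Z = R = 10.6 Ω
  R2: Z = R = 13.6 Ω
  C: Z = 1/(jωC) = -j/(ω·C) = 0 - j495.6 Ω
Step 3 — Parallel branch: R2 || C = 1/(1/R2 + 1/C) = 13.59 - j0.3729 Ω.
Step 4 — Series with R1: Z_total = R1 + (R2 || C) = 24.19 - j0.3729 Ω = 24.19∠-0.9° Ω.
Step 5 — Source phasor: V = 9.34∠-60.0° V = 4.67 - j8.089 V.
Step 6 — Ohm's law: I = V / Z_total = (4.67 - j8.089) / (24.19 - j0.3729) = 0.1982 - j0.3313 A.
Step 7 — Convert to polar: |I| = 0.3861 A, ∠I = -59.1°.

I = 0.3861∠-59.1° A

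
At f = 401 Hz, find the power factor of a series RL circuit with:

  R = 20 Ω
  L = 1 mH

Step 1 — Angular frequency: ω = 2π·f = 2π·401 = 2520 rad/s.
Step 2 — Component impedances:
  R: Z = R = 20 Ω
  L: Z = jωL = j·2520·0.001 = 0 + j2.52 Ω
Step 3 — Series combination: Z_total = R + L = 20 + j2.52 Ω = 20.16∠7.2° Ω.
Step 4 — Power factor: PF = cos(φ) = Re(Z)/|Z| = 20/20.158 = 0.9922.
Step 5 — Type: Im(Z) = 2.52 ⇒ lagging (phase φ = 7.2°).

PF = 0.9922 (lagging, φ = 7.2°)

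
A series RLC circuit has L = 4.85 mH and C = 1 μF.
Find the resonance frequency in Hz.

Step 1 — Resonance condition Im(Z)=0 gives ω₀ = 1/√(LC).
Step 2 — ω₀ = 1/√(0.00485·1e-06) = 1.436e+04 rad/s.
Step 3 — f₀ = ω₀/(2π) = 2285 Hz.

f₀ = 2285 Hz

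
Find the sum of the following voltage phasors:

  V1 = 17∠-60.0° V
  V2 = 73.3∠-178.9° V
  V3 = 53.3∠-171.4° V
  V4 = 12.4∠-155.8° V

Step 1 — Convert each phasor to rectangular form:
  V1 = 17·(cos(-60.0°) + j·sin(-60.0°)) = 8.5 - j14.72 V
  V2 = 73.3·(cos(-178.9°) + j·sin(-178.9°)) = -73.29 - j1.407 V
  V3 = 53.3·(cos(-171.4°) + j·sin(-171.4°)) = -52.7 - j7.97 V
  V4 = 12.4·(cos(-155.8°) + j·sin(-155.8°)) = -11.31 - j5.083 V
Step 2 — Sum components: V_total = -128.8 - j29.18 V.
Step 3 — Convert to polar: |V_total| = 132.1 V, ∠V_total = -167.2°.

V_total = 132.1∠-167.2° V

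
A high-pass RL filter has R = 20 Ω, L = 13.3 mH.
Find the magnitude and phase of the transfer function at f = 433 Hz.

Step 1 — Angular frequency: ω = 2π·433 = 2721 rad/s.
Step 2 — Transfer function: H(jω) = jωL/(R + jωL).
Step 3 — Numerator jωL = j·36.18; denominator R + jωL = 20 + j36.18.
Step 4 — H = 0.766 + j0.4234.
Step 5 — Magnitude: |H| = 0.8752 (-1.2 dB); phase: φ = 28.9°.

|H| = 0.8752 (-1.2 dB), φ = 28.9°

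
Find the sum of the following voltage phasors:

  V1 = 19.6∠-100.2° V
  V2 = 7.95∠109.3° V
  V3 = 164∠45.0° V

Step 1 — Convert each phasor to rectangular form:
  V1 = 19.6·(cos(-100.2°) + j·sin(-100.2°)) = -3.471 - j19.29 V
  V2 = 7.95·(cos(109.3°) + j·sin(109.3°)) = -2.628 + j7.503 V
  V3 = 164·(cos(45.0°) + j·sin(45.0°)) = 116 + j116 V
Step 2 — Sum components: V_total = 109.9 + j104.2 V.
Step 3 — Convert to polar: |V_total| = 151.4 V, ∠V_total = 43.5°.

V_total = 151.4∠43.5° V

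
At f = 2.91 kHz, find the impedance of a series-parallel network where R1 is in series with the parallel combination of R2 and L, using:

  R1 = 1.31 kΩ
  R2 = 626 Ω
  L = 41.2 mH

Step 1 — Angular frequency: ω = 2π·f = 2π·2910 = 1.828e+04 rad/s.
Step 2 — Component impedances:
  R1: Z = R = 1310 Ω
  R2: Z = R = 626 Ω
  L: Z = jωL = j·1.828e+04·0.0412 = 0 + j753.3 Ω
Step 3 — Parallel branch: R2 || L = 1/(1/R2 + 1/L) = 370.3 + j307.7 Ω.
Step 4 — Series with R1: Z_total = R1 + (R2 || L) = 1680 + j307.7 Ω = 1708∠10.4° Ω.

Z = 1680 + j307.7 Ω = 1708∠10.4° Ω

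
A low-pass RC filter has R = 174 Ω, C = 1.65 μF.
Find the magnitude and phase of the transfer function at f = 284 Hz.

Step 1 — Angular frequency: ω = 2π·284 = 1784 rad/s.
Step 2 — Transfer function: H(jω) = 1/(1 + jωRC).
Step 3 — Denominator: 1 + jωRC = 1 + j·1784·174·1.65e-06 = 1 + j0.5123.
Step 4 — H = 0.7921 - j0.4058.
Step 5 — Magnitude: |H| = 0.89 (-1.0 dB); phase: φ = -27.1°.

|H| = 0.89 (-1.0 dB), φ = -27.1°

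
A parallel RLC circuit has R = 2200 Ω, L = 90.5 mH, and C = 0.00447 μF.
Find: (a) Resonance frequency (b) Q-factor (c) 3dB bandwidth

Step 1 — Resonance: ω₀ = 1/√(LC) = 1/√(0.0905·4.47e-09) = 4.972e+04 rad/s.
Step 2 — f₀ = ω₀/(2π) = 7913 Hz.
Step 3 — Parallel Q: Q = R/(ω₀L) = 2200/(4.972e+04·0.0905) = 0.4889.
Step 4 — Bandwidth: Δω = ω₀/Q = 1.017e+05 rad/s; BW = Δω/(2π) = 1.618e+04 Hz.

(a) f₀ = 7913 Hz  (b) Q = 0.4889  (c) BW = 1.618e+04 Hz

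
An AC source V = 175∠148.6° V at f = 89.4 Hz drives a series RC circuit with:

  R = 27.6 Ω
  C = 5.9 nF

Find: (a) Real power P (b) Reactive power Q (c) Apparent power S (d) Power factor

Step 1 — Angular frequency: ω = 2π·f = 2π·89.4 = 561.7 rad/s.
Step 2 — Component impedances:
  R: Z = R = 27.6 Ω
  C: Z = 1/(jωC) = -j/(ω·C) = 0 - j3.017e+05 Ω
Step 3 — Series combination: Z_total = R + C = 27.6 - j3.017e+05 Ω = 3.017e+05∠-90.0° Ω.
Step 4 — Source phasor: V = 175∠148.6° V = -149.4 + j91.18 V.
Step 5 — Current: I = V / Z = -0.0003022 - j0.000495 A = 0.00058∠-121.4° A.
Step 6 — Complex power: S = V·I* = 9.284e-06 - j0.1015 VA.
Step 7 — Real power: P = Re(S) = 9.284e-06 W.
Step 8 — Reactive power: Q = Im(S) = -0.1015 VAR.
Step 9 — Apparent power: |S| = 0.1015 VA.
Step 10 — Power factor: PF = P/|S| = 9.147e-05 (leading).

(a) P = 9.284e-06 W  (b) Q = -0.1015 VAR  (c) S = 0.1015 VA  (d) PF = 9.147e-05 (leading)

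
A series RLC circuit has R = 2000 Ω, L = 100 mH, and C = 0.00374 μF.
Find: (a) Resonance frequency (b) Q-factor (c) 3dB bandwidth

Step 1 — Resonance: ω₀ = 1/√(LC) = 1/√(0.1·3.74e-09) = 5.171e+04 rad/s.
Step 2 — f₀ = ω₀/(2π) = 8230 Hz.
Step 3 — Series Q: Q = ω₀L/R = 5.171e+04·0.1/2000 = 2.585.
Step 4 — Bandwidth: Δω = ω₀/Q = 2e+04 rad/s; BW = Δω/(2π) = 3183 Hz.

(a) f₀ = 8230 Hz  (b) Q = 2.585  (c) BW = 3183 Hz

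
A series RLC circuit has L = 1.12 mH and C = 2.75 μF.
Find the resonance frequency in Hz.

Step 1 — Resonance condition Im(Z)=0 gives ω₀ = 1/√(LC).
Step 2 — ω₀ = 1/√(0.00112·2.75e-06) = 1.802e+04 rad/s.
Step 3 — f₀ = ω₀/(2π) = 2868 Hz.

f₀ = 2868 Hz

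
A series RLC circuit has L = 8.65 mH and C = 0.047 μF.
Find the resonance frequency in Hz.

Step 1 — Resonance condition Im(Z)=0 gives ω₀ = 1/√(LC).
Step 2 — ω₀ = 1/√(0.00865·4.7e-08) = 4.96e+04 rad/s.
Step 3 — f₀ = ω₀/(2π) = 7893 Hz.

f₀ = 7893 Hz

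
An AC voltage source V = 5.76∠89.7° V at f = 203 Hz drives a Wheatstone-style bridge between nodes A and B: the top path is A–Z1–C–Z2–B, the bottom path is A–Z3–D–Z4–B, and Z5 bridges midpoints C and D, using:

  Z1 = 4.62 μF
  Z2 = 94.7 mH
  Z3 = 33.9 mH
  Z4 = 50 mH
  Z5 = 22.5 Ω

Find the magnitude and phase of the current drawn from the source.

Step 1 — Angular frequency: ω = 2π·f = 2π·203 = 1275 rad/s.
Step 2 — Component impedances:
  Z1: Z = 1/(jωC) = -j/(ω·C) = 0 - j169.7 Ω
  Z2: Z = jωL = j·1275·0.0947 = 0 + j120.8 Ω
  Z3: Z = jωL = j·1275·0.0339 = 0 + j43.24 Ω
  Z4: Z = jωL = j·1275·0.05 = 0 + j63.77 Ω
  Z5: Z = R = 22.5 Ω
Step 3 — Bridge requires nodal analysis (the Z5 bridge couples midpoints C and D, so the two paths cannot be reduced to a simple series/parallel combination). Setting node B to ground and injecting 1 A at node A, the 3-node admittance system at A, C, D solves to V_A = Z_AB = 10.6 + j99.17 Ω = 99.73∠83.9° Ω.
Step 4 — Source phasor: V = 5.76∠89.7° V = 0.03016 + j5.76 V.
Step 5 — Ohm's law: I = V / Z_total = (0.03016 + j5.76) / (10.6 + j99.17) = 0.05746 + j0.005838 A.
Step 6 — Convert to polar: |I| = 0.05775 A, ∠I = 5.8°.

I = 0.05775∠5.8° A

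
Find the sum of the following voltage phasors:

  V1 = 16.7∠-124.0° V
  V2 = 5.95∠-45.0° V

Step 1 — Convert each phasor to rectangular form:
  V1 = 16.7·(cos(-124.0°) + j·sin(-124.0°)) = -9.339 - j13.84 V
  V2 = 5.95·(cos(-45.0°) + j·sin(-45.0°)) = 4.207 - j4.207 V
Step 2 — Sum components: V_total = -5.131 - j18.05 V.
Step 3 — Convert to polar: |V_total| = 18.77 V, ∠V_total = -105.9°.

V_total = 18.77∠-105.9° V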